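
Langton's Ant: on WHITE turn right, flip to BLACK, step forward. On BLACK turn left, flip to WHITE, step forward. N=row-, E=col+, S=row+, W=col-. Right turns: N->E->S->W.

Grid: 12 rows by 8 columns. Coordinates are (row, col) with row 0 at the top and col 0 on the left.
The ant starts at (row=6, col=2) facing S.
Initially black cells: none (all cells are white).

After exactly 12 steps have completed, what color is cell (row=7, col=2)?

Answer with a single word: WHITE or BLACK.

Step 1: on WHITE (6,2): turn R to W, flip to black, move to (6,1). |black|=1
Step 2: on WHITE (6,1): turn R to N, flip to black, move to (5,1). |black|=2
Step 3: on WHITE (5,1): turn R to E, flip to black, move to (5,2). |black|=3
Step 4: on WHITE (5,2): turn R to S, flip to black, move to (6,2). |black|=4
Step 5: on BLACK (6,2): turn L to E, flip to white, move to (6,3). |black|=3
Step 6: on WHITE (6,3): turn R to S, flip to black, move to (7,3). |black|=4
Step 7: on WHITE (7,3): turn R to W, flip to black, move to (7,2). |black|=5
Step 8: on WHITE (7,2): turn R to N, flip to black, move to (6,2). |black|=6
Step 9: on WHITE (6,2): turn R to E, flip to black, move to (6,3). |black|=7
Step 10: on BLACK (6,3): turn L to N, flip to white, move to (5,3). |black|=6
Step 11: on WHITE (5,3): turn R to E, flip to black, move to (5,4). |black|=7
Step 12: on WHITE (5,4): turn R to S, flip to black, move to (6,4). |black|=8

Answer: BLACK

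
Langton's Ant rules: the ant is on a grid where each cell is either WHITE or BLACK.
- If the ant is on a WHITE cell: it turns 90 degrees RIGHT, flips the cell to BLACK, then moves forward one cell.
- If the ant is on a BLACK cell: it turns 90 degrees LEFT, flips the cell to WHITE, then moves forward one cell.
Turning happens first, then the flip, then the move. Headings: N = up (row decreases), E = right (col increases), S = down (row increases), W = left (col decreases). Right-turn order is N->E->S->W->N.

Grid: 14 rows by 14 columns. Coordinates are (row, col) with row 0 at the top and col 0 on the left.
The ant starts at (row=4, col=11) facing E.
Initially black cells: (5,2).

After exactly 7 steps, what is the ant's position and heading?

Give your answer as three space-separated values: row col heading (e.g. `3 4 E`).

Step 1: on WHITE (4,11): turn R to S, flip to black, move to (5,11). |black|=2
Step 2: on WHITE (5,11): turn R to W, flip to black, move to (5,10). |black|=3
Step 3: on WHITE (5,10): turn R to N, flip to black, move to (4,10). |black|=4
Step 4: on WHITE (4,10): turn R to E, flip to black, move to (4,11). |black|=5
Step 5: on BLACK (4,11): turn L to N, flip to white, move to (3,11). |black|=4
Step 6: on WHITE (3,11): turn R to E, flip to black, move to (3,12). |black|=5
Step 7: on WHITE (3,12): turn R to S, flip to black, move to (4,12). |black|=6

Answer: 4 12 S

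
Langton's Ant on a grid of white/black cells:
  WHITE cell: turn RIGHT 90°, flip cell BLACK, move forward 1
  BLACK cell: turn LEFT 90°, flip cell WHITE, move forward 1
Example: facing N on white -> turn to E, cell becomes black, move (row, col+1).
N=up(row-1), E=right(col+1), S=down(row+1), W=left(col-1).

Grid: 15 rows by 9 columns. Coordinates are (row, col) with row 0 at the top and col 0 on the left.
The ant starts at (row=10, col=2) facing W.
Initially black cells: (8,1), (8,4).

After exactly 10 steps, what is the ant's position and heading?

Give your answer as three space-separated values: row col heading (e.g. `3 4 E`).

Answer: 11 3 E

Derivation:
Step 1: on WHITE (10,2): turn R to N, flip to black, move to (9,2). |black|=3
Step 2: on WHITE (9,2): turn R to E, flip to black, move to (9,3). |black|=4
Step 3: on WHITE (9,3): turn R to S, flip to black, move to (10,3). |black|=5
Step 4: on WHITE (10,3): turn R to W, flip to black, move to (10,2). |black|=6
Step 5: on BLACK (10,2): turn L to S, flip to white, move to (11,2). |black|=5
Step 6: on WHITE (11,2): turn R to W, flip to black, move to (11,1). |black|=6
Step 7: on WHITE (11,1): turn R to N, flip to black, move to (10,1). |black|=7
Step 8: on WHITE (10,1): turn R to E, flip to black, move to (10,2). |black|=8
Step 9: on WHITE (10,2): turn R to S, flip to black, move to (11,2). |black|=9
Step 10: on BLACK (11,2): turn L to E, flip to white, move to (11,3). |black|=8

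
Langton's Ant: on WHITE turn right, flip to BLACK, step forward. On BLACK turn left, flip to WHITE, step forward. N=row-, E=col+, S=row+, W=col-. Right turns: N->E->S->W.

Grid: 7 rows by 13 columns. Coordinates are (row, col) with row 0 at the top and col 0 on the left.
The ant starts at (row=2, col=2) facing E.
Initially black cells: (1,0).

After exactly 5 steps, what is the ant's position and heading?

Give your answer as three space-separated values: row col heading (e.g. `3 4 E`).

Answer: 1 2 N

Derivation:
Step 1: on WHITE (2,2): turn R to S, flip to black, move to (3,2). |black|=2
Step 2: on WHITE (3,2): turn R to W, flip to black, move to (3,1). |black|=3
Step 3: on WHITE (3,1): turn R to N, flip to black, move to (2,1). |black|=4
Step 4: on WHITE (2,1): turn R to E, flip to black, move to (2,2). |black|=5
Step 5: on BLACK (2,2): turn L to N, flip to white, move to (1,2). |black|=4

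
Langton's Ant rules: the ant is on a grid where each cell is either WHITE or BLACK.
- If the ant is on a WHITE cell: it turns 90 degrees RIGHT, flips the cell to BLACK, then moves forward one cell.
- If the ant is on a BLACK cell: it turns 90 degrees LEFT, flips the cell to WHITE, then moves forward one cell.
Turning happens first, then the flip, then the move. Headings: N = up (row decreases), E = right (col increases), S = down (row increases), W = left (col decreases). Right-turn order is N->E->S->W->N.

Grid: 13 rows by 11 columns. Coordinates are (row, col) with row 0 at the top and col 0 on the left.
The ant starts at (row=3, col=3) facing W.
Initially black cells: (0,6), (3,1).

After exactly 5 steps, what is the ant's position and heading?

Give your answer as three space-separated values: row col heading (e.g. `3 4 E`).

Step 1: on WHITE (3,3): turn R to N, flip to black, move to (2,3). |black|=3
Step 2: on WHITE (2,3): turn R to E, flip to black, move to (2,4). |black|=4
Step 3: on WHITE (2,4): turn R to S, flip to black, move to (3,4). |black|=5
Step 4: on WHITE (3,4): turn R to W, flip to black, move to (3,3). |black|=6
Step 5: on BLACK (3,3): turn L to S, flip to white, move to (4,3). |black|=5

Answer: 4 3 S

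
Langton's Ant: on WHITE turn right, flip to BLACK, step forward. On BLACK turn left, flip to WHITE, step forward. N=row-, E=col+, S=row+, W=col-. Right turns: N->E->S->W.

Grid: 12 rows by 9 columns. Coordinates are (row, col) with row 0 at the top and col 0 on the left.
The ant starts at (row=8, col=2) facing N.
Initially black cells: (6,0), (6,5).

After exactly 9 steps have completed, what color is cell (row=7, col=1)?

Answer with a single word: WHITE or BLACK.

Step 1: on WHITE (8,2): turn R to E, flip to black, move to (8,3). |black|=3
Step 2: on WHITE (8,3): turn R to S, flip to black, move to (9,3). |black|=4
Step 3: on WHITE (9,3): turn R to W, flip to black, move to (9,2). |black|=5
Step 4: on WHITE (9,2): turn R to N, flip to black, move to (8,2). |black|=6
Step 5: on BLACK (8,2): turn L to W, flip to white, move to (8,1). |black|=5
Step 6: on WHITE (8,1): turn R to N, flip to black, move to (7,1). |black|=6
Step 7: on WHITE (7,1): turn R to E, flip to black, move to (7,2). |black|=7
Step 8: on WHITE (7,2): turn R to S, flip to black, move to (8,2). |black|=8
Step 9: on WHITE (8,2): turn R to W, flip to black, move to (8,1). |black|=9

Answer: BLACK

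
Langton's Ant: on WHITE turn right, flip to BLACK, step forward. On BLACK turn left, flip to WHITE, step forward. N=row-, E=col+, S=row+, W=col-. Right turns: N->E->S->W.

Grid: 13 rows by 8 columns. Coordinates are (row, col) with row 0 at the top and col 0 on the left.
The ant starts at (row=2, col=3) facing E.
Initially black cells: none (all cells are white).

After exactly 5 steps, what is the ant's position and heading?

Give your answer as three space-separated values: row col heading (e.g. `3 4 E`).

Answer: 1 3 N

Derivation:
Step 1: on WHITE (2,3): turn R to S, flip to black, move to (3,3). |black|=1
Step 2: on WHITE (3,3): turn R to W, flip to black, move to (3,2). |black|=2
Step 3: on WHITE (3,2): turn R to N, flip to black, move to (2,2). |black|=3
Step 4: on WHITE (2,2): turn R to E, flip to black, move to (2,3). |black|=4
Step 5: on BLACK (2,3): turn L to N, flip to white, move to (1,3). |black|=3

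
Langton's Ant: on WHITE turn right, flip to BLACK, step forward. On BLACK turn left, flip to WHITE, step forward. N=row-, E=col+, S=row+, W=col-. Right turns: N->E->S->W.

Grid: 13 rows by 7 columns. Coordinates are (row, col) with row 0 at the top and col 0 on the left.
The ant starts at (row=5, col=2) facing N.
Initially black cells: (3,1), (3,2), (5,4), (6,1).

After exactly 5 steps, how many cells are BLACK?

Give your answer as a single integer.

Step 1: on WHITE (5,2): turn R to E, flip to black, move to (5,3). |black|=5
Step 2: on WHITE (5,3): turn R to S, flip to black, move to (6,3). |black|=6
Step 3: on WHITE (6,3): turn R to W, flip to black, move to (6,2). |black|=7
Step 4: on WHITE (6,2): turn R to N, flip to black, move to (5,2). |black|=8
Step 5: on BLACK (5,2): turn L to W, flip to white, move to (5,1). |black|=7

Answer: 7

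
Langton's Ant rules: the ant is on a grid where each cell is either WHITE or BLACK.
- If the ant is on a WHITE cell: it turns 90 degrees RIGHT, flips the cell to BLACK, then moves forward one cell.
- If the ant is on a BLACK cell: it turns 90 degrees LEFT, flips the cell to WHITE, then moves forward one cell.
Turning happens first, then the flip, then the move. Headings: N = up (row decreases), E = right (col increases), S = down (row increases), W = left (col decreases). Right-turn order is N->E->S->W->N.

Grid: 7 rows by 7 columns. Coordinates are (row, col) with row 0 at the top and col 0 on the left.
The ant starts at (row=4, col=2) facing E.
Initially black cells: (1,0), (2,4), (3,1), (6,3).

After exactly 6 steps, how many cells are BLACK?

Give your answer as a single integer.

Answer: 8

Derivation:
Step 1: on WHITE (4,2): turn R to S, flip to black, move to (5,2). |black|=5
Step 2: on WHITE (5,2): turn R to W, flip to black, move to (5,1). |black|=6
Step 3: on WHITE (5,1): turn R to N, flip to black, move to (4,1). |black|=7
Step 4: on WHITE (4,1): turn R to E, flip to black, move to (4,2). |black|=8
Step 5: on BLACK (4,2): turn L to N, flip to white, move to (3,2). |black|=7
Step 6: on WHITE (3,2): turn R to E, flip to black, move to (3,3). |black|=8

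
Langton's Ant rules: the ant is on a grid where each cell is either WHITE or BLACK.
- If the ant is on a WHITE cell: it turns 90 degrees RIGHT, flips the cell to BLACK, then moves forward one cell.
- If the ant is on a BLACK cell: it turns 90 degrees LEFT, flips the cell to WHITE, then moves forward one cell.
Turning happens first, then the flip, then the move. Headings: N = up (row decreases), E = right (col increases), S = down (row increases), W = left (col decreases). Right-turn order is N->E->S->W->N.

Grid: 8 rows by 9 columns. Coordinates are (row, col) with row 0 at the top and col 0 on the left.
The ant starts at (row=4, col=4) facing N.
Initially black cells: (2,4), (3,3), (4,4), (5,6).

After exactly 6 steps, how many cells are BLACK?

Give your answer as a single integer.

Answer: 6

Derivation:
Step 1: on BLACK (4,4): turn L to W, flip to white, move to (4,3). |black|=3
Step 2: on WHITE (4,3): turn R to N, flip to black, move to (3,3). |black|=4
Step 3: on BLACK (3,3): turn L to W, flip to white, move to (3,2). |black|=3
Step 4: on WHITE (3,2): turn R to N, flip to black, move to (2,2). |black|=4
Step 5: on WHITE (2,2): turn R to E, flip to black, move to (2,3). |black|=5
Step 6: on WHITE (2,3): turn R to S, flip to black, move to (3,3). |black|=6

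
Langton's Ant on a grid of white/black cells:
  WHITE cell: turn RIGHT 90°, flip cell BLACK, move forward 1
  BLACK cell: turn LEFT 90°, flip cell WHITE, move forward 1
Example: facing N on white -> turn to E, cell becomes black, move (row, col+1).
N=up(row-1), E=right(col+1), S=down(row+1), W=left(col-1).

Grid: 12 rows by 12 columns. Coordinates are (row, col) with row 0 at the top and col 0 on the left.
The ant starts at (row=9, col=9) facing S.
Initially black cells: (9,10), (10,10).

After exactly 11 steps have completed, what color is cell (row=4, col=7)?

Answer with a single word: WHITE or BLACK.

Step 1: on WHITE (9,9): turn R to W, flip to black, move to (9,8). |black|=3
Step 2: on WHITE (9,8): turn R to N, flip to black, move to (8,8). |black|=4
Step 3: on WHITE (8,8): turn R to E, flip to black, move to (8,9). |black|=5
Step 4: on WHITE (8,9): turn R to S, flip to black, move to (9,9). |black|=6
Step 5: on BLACK (9,9): turn L to E, flip to white, move to (9,10). |black|=5
Step 6: on BLACK (9,10): turn L to N, flip to white, move to (8,10). |black|=4
Step 7: on WHITE (8,10): turn R to E, flip to black, move to (8,11). |black|=5
Step 8: on WHITE (8,11): turn R to S, flip to black, move to (9,11). |black|=6
Step 9: on WHITE (9,11): turn R to W, flip to black, move to (9,10). |black|=7
Step 10: on WHITE (9,10): turn R to N, flip to black, move to (8,10). |black|=8
Step 11: on BLACK (8,10): turn L to W, flip to white, move to (8,9). |black|=7

Answer: WHITE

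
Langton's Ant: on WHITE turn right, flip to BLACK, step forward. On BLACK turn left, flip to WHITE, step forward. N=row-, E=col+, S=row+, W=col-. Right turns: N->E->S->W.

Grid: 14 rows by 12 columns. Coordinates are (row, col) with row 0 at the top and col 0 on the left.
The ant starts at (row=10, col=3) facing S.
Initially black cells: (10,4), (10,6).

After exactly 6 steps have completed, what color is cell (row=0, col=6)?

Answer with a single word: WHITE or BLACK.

Answer: WHITE

Derivation:
Step 1: on WHITE (10,3): turn R to W, flip to black, move to (10,2). |black|=3
Step 2: on WHITE (10,2): turn R to N, flip to black, move to (9,2). |black|=4
Step 3: on WHITE (9,2): turn R to E, flip to black, move to (9,3). |black|=5
Step 4: on WHITE (9,3): turn R to S, flip to black, move to (10,3). |black|=6
Step 5: on BLACK (10,3): turn L to E, flip to white, move to (10,4). |black|=5
Step 6: on BLACK (10,4): turn L to N, flip to white, move to (9,4). |black|=4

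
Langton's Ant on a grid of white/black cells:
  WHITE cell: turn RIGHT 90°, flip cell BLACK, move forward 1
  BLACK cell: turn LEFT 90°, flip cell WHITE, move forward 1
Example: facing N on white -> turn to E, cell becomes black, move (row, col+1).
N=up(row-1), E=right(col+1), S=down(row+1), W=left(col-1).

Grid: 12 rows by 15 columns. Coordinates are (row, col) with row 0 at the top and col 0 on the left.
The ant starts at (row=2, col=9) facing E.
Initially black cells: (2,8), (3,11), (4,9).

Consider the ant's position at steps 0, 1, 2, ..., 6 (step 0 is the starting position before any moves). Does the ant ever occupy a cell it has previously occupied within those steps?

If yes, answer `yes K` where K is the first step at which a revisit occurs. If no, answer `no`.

Step 1: on WHITE (2,9): turn R to S, flip to black, move to (3,9). |black|=4 — new cell
Step 2: on WHITE (3,9): turn R to W, flip to black, move to (3,8). |black|=5 — new cell
Step 3: on WHITE (3,8): turn R to N, flip to black, move to (2,8). |black|=6 — new cell
Step 4: on BLACK (2,8): turn L to W, flip to white, move to (2,7). |black|=5 — new cell
Step 5: on WHITE (2,7): turn R to N, flip to black, move to (1,7). |black|=6 — new cell
Step 6: on WHITE (1,7): turn R to E, flip to black, move to (1,8). |black|=7 — new cell
No revisit within 6 steps.

Answer: no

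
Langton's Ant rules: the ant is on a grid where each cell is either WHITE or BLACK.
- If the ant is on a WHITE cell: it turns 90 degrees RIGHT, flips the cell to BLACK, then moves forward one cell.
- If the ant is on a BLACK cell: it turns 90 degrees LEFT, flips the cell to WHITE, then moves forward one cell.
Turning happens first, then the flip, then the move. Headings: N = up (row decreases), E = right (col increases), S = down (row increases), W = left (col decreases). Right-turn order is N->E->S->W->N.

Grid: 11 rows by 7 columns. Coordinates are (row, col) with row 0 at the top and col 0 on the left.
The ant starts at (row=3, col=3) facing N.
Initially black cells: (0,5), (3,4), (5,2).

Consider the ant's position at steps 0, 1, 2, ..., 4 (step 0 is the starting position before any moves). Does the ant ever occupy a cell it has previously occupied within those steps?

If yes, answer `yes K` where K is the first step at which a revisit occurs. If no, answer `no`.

Step 1: on WHITE (3,3): turn R to E, flip to black, move to (3,4). |black|=4 — new cell
Step 2: on BLACK (3,4): turn L to N, flip to white, move to (2,4). |black|=3 — new cell
Step 3: on WHITE (2,4): turn R to E, flip to black, move to (2,5). |black|=4 — new cell
Step 4: on WHITE (2,5): turn R to S, flip to black, move to (3,5). |black|=5 — new cell
No revisit within 4 steps.

Answer: no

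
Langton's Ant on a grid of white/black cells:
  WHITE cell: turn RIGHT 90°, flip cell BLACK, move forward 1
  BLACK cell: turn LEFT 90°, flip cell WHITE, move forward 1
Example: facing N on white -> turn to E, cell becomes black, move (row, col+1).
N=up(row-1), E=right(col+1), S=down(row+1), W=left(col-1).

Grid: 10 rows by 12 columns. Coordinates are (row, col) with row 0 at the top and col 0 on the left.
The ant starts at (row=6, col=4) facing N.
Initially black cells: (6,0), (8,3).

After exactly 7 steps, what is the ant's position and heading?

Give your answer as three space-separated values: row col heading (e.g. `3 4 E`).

Answer: 5 4 E

Derivation:
Step 1: on WHITE (6,4): turn R to E, flip to black, move to (6,5). |black|=3
Step 2: on WHITE (6,5): turn R to S, flip to black, move to (7,5). |black|=4
Step 3: on WHITE (7,5): turn R to W, flip to black, move to (7,4). |black|=5
Step 4: on WHITE (7,4): turn R to N, flip to black, move to (6,4). |black|=6
Step 5: on BLACK (6,4): turn L to W, flip to white, move to (6,3). |black|=5
Step 6: on WHITE (6,3): turn R to N, flip to black, move to (5,3). |black|=6
Step 7: on WHITE (5,3): turn R to E, flip to black, move to (5,4). |black|=7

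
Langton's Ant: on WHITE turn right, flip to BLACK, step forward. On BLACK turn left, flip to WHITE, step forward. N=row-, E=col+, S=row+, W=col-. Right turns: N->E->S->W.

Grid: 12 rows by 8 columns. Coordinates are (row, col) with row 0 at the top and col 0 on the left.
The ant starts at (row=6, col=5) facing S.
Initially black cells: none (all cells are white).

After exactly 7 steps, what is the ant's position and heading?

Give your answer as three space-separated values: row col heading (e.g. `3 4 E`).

Step 1: on WHITE (6,5): turn R to W, flip to black, move to (6,4). |black|=1
Step 2: on WHITE (6,4): turn R to N, flip to black, move to (5,4). |black|=2
Step 3: on WHITE (5,4): turn R to E, flip to black, move to (5,5). |black|=3
Step 4: on WHITE (5,5): turn R to S, flip to black, move to (6,5). |black|=4
Step 5: on BLACK (6,5): turn L to E, flip to white, move to (6,6). |black|=3
Step 6: on WHITE (6,6): turn R to S, flip to black, move to (7,6). |black|=4
Step 7: on WHITE (7,6): turn R to W, flip to black, move to (7,5). |black|=5

Answer: 7 5 W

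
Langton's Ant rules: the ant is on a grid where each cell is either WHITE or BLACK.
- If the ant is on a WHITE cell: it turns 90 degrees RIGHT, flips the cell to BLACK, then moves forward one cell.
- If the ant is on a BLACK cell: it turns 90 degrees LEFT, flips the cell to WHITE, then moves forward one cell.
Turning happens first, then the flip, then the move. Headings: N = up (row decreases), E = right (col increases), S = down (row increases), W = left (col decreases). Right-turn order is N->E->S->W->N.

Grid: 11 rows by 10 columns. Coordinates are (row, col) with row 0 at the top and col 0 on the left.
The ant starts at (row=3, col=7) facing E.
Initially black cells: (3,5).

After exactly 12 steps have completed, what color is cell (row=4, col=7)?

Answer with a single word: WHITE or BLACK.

Answer: BLACK

Derivation:
Step 1: on WHITE (3,7): turn R to S, flip to black, move to (4,7). |black|=2
Step 2: on WHITE (4,7): turn R to W, flip to black, move to (4,6). |black|=3
Step 3: on WHITE (4,6): turn R to N, flip to black, move to (3,6). |black|=4
Step 4: on WHITE (3,6): turn R to E, flip to black, move to (3,7). |black|=5
Step 5: on BLACK (3,7): turn L to N, flip to white, move to (2,7). |black|=4
Step 6: on WHITE (2,7): turn R to E, flip to black, move to (2,8). |black|=5
Step 7: on WHITE (2,8): turn R to S, flip to black, move to (3,8). |black|=6
Step 8: on WHITE (3,8): turn R to W, flip to black, move to (3,7). |black|=7
Step 9: on WHITE (3,7): turn R to N, flip to black, move to (2,7). |black|=8
Step 10: on BLACK (2,7): turn L to W, flip to white, move to (2,6). |black|=7
Step 11: on WHITE (2,6): turn R to N, flip to black, move to (1,6). |black|=8
Step 12: on WHITE (1,6): turn R to E, flip to black, move to (1,7). |black|=9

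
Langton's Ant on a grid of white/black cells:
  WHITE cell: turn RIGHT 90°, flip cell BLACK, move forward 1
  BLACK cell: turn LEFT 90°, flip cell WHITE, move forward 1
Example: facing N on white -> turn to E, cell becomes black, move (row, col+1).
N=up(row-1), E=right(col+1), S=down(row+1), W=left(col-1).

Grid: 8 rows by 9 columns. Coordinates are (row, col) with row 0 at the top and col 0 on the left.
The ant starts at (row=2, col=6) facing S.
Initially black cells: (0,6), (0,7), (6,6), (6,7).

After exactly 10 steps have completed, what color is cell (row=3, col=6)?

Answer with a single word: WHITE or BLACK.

Step 1: on WHITE (2,6): turn R to W, flip to black, move to (2,5). |black|=5
Step 2: on WHITE (2,5): turn R to N, flip to black, move to (1,5). |black|=6
Step 3: on WHITE (1,5): turn R to E, flip to black, move to (1,6). |black|=7
Step 4: on WHITE (1,6): turn R to S, flip to black, move to (2,6). |black|=8
Step 5: on BLACK (2,6): turn L to E, flip to white, move to (2,7). |black|=7
Step 6: on WHITE (2,7): turn R to S, flip to black, move to (3,7). |black|=8
Step 7: on WHITE (3,7): turn R to W, flip to black, move to (3,6). |black|=9
Step 8: on WHITE (3,6): turn R to N, flip to black, move to (2,6). |black|=10
Step 9: on WHITE (2,6): turn R to E, flip to black, move to (2,7). |black|=11
Step 10: on BLACK (2,7): turn L to N, flip to white, move to (1,7). |black|=10

Answer: BLACK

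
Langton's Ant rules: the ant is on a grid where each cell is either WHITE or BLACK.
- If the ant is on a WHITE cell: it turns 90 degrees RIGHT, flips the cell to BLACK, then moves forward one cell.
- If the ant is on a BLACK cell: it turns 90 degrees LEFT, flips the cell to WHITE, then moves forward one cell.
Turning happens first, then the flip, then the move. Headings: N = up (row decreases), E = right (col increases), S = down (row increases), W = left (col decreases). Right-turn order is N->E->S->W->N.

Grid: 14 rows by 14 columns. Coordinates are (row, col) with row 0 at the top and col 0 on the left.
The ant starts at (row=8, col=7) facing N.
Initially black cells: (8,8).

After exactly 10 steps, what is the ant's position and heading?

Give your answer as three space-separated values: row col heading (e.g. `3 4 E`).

Answer: 7 8 S

Derivation:
Step 1: on WHITE (8,7): turn R to E, flip to black, move to (8,8). |black|=2
Step 2: on BLACK (8,8): turn L to N, flip to white, move to (7,8). |black|=1
Step 3: on WHITE (7,8): turn R to E, flip to black, move to (7,9). |black|=2
Step 4: on WHITE (7,9): turn R to S, flip to black, move to (8,9). |black|=3
Step 5: on WHITE (8,9): turn R to W, flip to black, move to (8,8). |black|=4
Step 6: on WHITE (8,8): turn R to N, flip to black, move to (7,8). |black|=5
Step 7: on BLACK (7,8): turn L to W, flip to white, move to (7,7). |black|=4
Step 8: on WHITE (7,7): turn R to N, flip to black, move to (6,7). |black|=5
Step 9: on WHITE (6,7): turn R to E, flip to black, move to (6,8). |black|=6
Step 10: on WHITE (6,8): turn R to S, flip to black, move to (7,8). |black|=7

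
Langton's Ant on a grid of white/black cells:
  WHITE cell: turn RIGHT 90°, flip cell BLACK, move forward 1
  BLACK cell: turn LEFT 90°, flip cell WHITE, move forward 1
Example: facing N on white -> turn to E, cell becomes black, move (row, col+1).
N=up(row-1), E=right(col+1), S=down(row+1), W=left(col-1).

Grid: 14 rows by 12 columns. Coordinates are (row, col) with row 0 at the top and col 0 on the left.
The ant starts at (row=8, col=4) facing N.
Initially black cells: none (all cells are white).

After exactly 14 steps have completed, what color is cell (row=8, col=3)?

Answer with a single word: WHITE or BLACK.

Step 1: on WHITE (8,4): turn R to E, flip to black, move to (8,5). |black|=1
Step 2: on WHITE (8,5): turn R to S, flip to black, move to (9,5). |black|=2
Step 3: on WHITE (9,5): turn R to W, flip to black, move to (9,4). |black|=3
Step 4: on WHITE (9,4): turn R to N, flip to black, move to (8,4). |black|=4
Step 5: on BLACK (8,4): turn L to W, flip to white, move to (8,3). |black|=3
Step 6: on WHITE (8,3): turn R to N, flip to black, move to (7,3). |black|=4
Step 7: on WHITE (7,3): turn R to E, flip to black, move to (7,4). |black|=5
Step 8: on WHITE (7,4): turn R to S, flip to black, move to (8,4). |black|=6
Step 9: on WHITE (8,4): turn R to W, flip to black, move to (8,3). |black|=7
Step 10: on BLACK (8,3): turn L to S, flip to white, move to (9,3). |black|=6
Step 11: on WHITE (9,3): turn R to W, flip to black, move to (9,2). |black|=7
Step 12: on WHITE (9,2): turn R to N, flip to black, move to (8,2). |black|=8
Step 13: on WHITE (8,2): turn R to E, flip to black, move to (8,3). |black|=9
Step 14: on WHITE (8,3): turn R to S, flip to black, move to (9,3). |black|=10

Answer: BLACK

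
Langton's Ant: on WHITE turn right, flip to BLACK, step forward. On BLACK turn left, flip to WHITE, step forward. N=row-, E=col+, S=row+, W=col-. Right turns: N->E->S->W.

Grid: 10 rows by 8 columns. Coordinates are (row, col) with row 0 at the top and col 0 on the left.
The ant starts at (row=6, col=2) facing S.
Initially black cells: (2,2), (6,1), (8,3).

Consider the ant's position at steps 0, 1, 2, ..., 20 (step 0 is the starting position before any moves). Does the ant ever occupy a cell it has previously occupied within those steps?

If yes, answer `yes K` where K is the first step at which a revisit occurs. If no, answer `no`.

Step 1: on WHITE (6,2): turn R to W, flip to black, move to (6,1). |black|=4 — new cell
Step 2: on BLACK (6,1): turn L to S, flip to white, move to (7,1). |black|=3 — new cell
Step 3: on WHITE (7,1): turn R to W, flip to black, move to (7,0). |black|=4 — new cell
Step 4: on WHITE (7,0): turn R to N, flip to black, move to (6,0). |black|=5 — new cell
Step 5: on WHITE (6,0): turn R to E, flip to black, move to (6,1). |black|=6 — REVISIT

Answer: yes 5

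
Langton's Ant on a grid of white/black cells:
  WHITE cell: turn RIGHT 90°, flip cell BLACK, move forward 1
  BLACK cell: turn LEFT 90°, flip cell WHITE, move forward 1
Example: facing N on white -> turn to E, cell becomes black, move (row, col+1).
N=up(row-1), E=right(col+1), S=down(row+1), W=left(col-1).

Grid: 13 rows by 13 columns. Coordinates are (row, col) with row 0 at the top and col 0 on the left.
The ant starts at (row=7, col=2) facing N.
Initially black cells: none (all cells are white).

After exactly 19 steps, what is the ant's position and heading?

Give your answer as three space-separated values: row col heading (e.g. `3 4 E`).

Step 1: on WHITE (7,2): turn R to E, flip to black, move to (7,3). |black|=1
Step 2: on WHITE (7,3): turn R to S, flip to black, move to (8,3). |black|=2
Step 3: on WHITE (8,3): turn R to W, flip to black, move to (8,2). |black|=3
Step 4: on WHITE (8,2): turn R to N, flip to black, move to (7,2). |black|=4
Step 5: on BLACK (7,2): turn L to W, flip to white, move to (7,1). |black|=3
Step 6: on WHITE (7,1): turn R to N, flip to black, move to (6,1). |black|=4
Step 7: on WHITE (6,1): turn R to E, flip to black, move to (6,2). |black|=5
Step 8: on WHITE (6,2): turn R to S, flip to black, move to (7,2). |black|=6
Step 9: on WHITE (7,2): turn R to W, flip to black, move to (7,1). |black|=7
Step 10: on BLACK (7,1): turn L to S, flip to white, move to (8,1). |black|=6
Step 11: on WHITE (8,1): turn R to W, flip to black, move to (8,0). |black|=7
Step 12: on WHITE (8,0): turn R to N, flip to black, move to (7,0). |black|=8
Step 13: on WHITE (7,0): turn R to E, flip to black, move to (7,1). |black|=9
Step 14: on WHITE (7,1): turn R to S, flip to black, move to (8,1). |black|=10
Step 15: on BLACK (8,1): turn L to E, flip to white, move to (8,2). |black|=9
Step 16: on BLACK (8,2): turn L to N, flip to white, move to (7,2). |black|=8
Step 17: on BLACK (7,2): turn L to W, flip to white, move to (7,1). |black|=7
Step 18: on BLACK (7,1): turn L to S, flip to white, move to (8,1). |black|=6
Step 19: on WHITE (8,1): turn R to W, flip to black, move to (8,0). |black|=7

Answer: 8 0 W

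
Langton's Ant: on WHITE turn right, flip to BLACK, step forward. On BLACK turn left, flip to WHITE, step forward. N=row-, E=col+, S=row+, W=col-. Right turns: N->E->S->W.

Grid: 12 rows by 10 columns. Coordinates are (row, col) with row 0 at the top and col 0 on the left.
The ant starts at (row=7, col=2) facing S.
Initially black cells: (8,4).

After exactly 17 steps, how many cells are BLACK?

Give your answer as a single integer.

Answer: 8

Derivation:
Step 1: on WHITE (7,2): turn R to W, flip to black, move to (7,1). |black|=2
Step 2: on WHITE (7,1): turn R to N, flip to black, move to (6,1). |black|=3
Step 3: on WHITE (6,1): turn R to E, flip to black, move to (6,2). |black|=4
Step 4: on WHITE (6,2): turn R to S, flip to black, move to (7,2). |black|=5
Step 5: on BLACK (7,2): turn L to E, flip to white, move to (7,3). |black|=4
Step 6: on WHITE (7,3): turn R to S, flip to black, move to (8,3). |black|=5
Step 7: on WHITE (8,3): turn R to W, flip to black, move to (8,2). |black|=6
Step 8: on WHITE (8,2): turn R to N, flip to black, move to (7,2). |black|=7
Step 9: on WHITE (7,2): turn R to E, flip to black, move to (7,3). |black|=8
Step 10: on BLACK (7,3): turn L to N, flip to white, move to (6,3). |black|=7
Step 11: on WHITE (6,3): turn R to E, flip to black, move to (6,4). |black|=8
Step 12: on WHITE (6,4): turn R to S, flip to black, move to (7,4). |black|=9
Step 13: on WHITE (7,4): turn R to W, flip to black, move to (7,3). |black|=10
Step 14: on WHITE (7,3): turn R to N, flip to black, move to (6,3). |black|=11
Step 15: on BLACK (6,3): turn L to W, flip to white, move to (6,2). |black|=10
Step 16: on BLACK (6,2): turn L to S, flip to white, move to (7,2). |black|=9
Step 17: on BLACK (7,2): turn L to E, flip to white, move to (7,3). |black|=8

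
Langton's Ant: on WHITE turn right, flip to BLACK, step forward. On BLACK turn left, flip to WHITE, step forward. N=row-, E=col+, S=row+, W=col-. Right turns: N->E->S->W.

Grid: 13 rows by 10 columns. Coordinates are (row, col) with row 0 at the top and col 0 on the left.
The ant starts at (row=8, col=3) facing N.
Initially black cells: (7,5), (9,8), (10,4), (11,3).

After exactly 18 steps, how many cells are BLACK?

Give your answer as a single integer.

Answer: 10

Derivation:
Step 1: on WHITE (8,3): turn R to E, flip to black, move to (8,4). |black|=5
Step 2: on WHITE (8,4): turn R to S, flip to black, move to (9,4). |black|=6
Step 3: on WHITE (9,4): turn R to W, flip to black, move to (9,3). |black|=7
Step 4: on WHITE (9,3): turn R to N, flip to black, move to (8,3). |black|=8
Step 5: on BLACK (8,3): turn L to W, flip to white, move to (8,2). |black|=7
Step 6: on WHITE (8,2): turn R to N, flip to black, move to (7,2). |black|=8
Step 7: on WHITE (7,2): turn R to E, flip to black, move to (7,3). |black|=9
Step 8: on WHITE (7,3): turn R to S, flip to black, move to (8,3). |black|=10
Step 9: on WHITE (8,3): turn R to W, flip to black, move to (8,2). |black|=11
Step 10: on BLACK (8,2): turn L to S, flip to white, move to (9,2). |black|=10
Step 11: on WHITE (9,2): turn R to W, flip to black, move to (9,1). |black|=11
Step 12: on WHITE (9,1): turn R to N, flip to black, move to (8,1). |black|=12
Step 13: on WHITE (8,1): turn R to E, flip to black, move to (8,2). |black|=13
Step 14: on WHITE (8,2): turn R to S, flip to black, move to (9,2). |black|=14
Step 15: on BLACK (9,2): turn L to E, flip to white, move to (9,3). |black|=13
Step 16: on BLACK (9,3): turn L to N, flip to white, move to (8,3). |black|=12
Step 17: on BLACK (8,3): turn L to W, flip to white, move to (8,2). |black|=11
Step 18: on BLACK (8,2): turn L to S, flip to white, move to (9,2). |black|=10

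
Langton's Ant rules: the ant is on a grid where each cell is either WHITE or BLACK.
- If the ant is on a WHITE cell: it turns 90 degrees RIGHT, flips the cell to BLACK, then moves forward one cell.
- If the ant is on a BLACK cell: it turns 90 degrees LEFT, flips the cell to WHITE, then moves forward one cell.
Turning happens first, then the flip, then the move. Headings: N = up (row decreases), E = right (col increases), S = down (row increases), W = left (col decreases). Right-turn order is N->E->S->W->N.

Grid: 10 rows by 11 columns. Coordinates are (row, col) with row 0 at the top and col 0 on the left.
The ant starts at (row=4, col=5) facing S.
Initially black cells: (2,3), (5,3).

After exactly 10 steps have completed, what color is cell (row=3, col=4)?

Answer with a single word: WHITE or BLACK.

Answer: BLACK

Derivation:
Step 1: on WHITE (4,5): turn R to W, flip to black, move to (4,4). |black|=3
Step 2: on WHITE (4,4): turn R to N, flip to black, move to (3,4). |black|=4
Step 3: on WHITE (3,4): turn R to E, flip to black, move to (3,5). |black|=5
Step 4: on WHITE (3,5): turn R to S, flip to black, move to (4,5). |black|=6
Step 5: on BLACK (4,5): turn L to E, flip to white, move to (4,6). |black|=5
Step 6: on WHITE (4,6): turn R to S, flip to black, move to (5,6). |black|=6
Step 7: on WHITE (5,6): turn R to W, flip to black, move to (5,5). |black|=7
Step 8: on WHITE (5,5): turn R to N, flip to black, move to (4,5). |black|=8
Step 9: on WHITE (4,5): turn R to E, flip to black, move to (4,6). |black|=9
Step 10: on BLACK (4,6): turn L to N, flip to white, move to (3,6). |black|=8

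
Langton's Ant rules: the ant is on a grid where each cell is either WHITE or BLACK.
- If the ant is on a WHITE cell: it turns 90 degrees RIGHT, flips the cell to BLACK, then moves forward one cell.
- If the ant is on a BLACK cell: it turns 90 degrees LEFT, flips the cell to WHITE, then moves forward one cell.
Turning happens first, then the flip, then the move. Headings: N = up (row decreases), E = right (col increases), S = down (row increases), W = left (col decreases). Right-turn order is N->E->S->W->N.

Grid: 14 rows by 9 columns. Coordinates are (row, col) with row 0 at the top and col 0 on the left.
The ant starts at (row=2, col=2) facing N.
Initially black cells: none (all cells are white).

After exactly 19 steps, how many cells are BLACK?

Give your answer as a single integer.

Answer: 7

Derivation:
Step 1: on WHITE (2,2): turn R to E, flip to black, move to (2,3). |black|=1
Step 2: on WHITE (2,3): turn R to S, flip to black, move to (3,3). |black|=2
Step 3: on WHITE (3,3): turn R to W, flip to black, move to (3,2). |black|=3
Step 4: on WHITE (3,2): turn R to N, flip to black, move to (2,2). |black|=4
Step 5: on BLACK (2,2): turn L to W, flip to white, move to (2,1). |black|=3
Step 6: on WHITE (2,1): turn R to N, flip to black, move to (1,1). |black|=4
Step 7: on WHITE (1,1): turn R to E, flip to black, move to (1,2). |black|=5
Step 8: on WHITE (1,2): turn R to S, flip to black, move to (2,2). |black|=6
Step 9: on WHITE (2,2): turn R to W, flip to black, move to (2,1). |black|=7
Step 10: on BLACK (2,1): turn L to S, flip to white, move to (3,1). |black|=6
Step 11: on WHITE (3,1): turn R to W, flip to black, move to (3,0). |black|=7
Step 12: on WHITE (3,0): turn R to N, flip to black, move to (2,0). |black|=8
Step 13: on WHITE (2,0): turn R to E, flip to black, move to (2,1). |black|=9
Step 14: on WHITE (2,1): turn R to S, flip to black, move to (3,1). |black|=10
Step 15: on BLACK (3,1): turn L to E, flip to white, move to (3,2). |black|=9
Step 16: on BLACK (3,2): turn L to N, flip to white, move to (2,2). |black|=8
Step 17: on BLACK (2,2): turn L to W, flip to white, move to (2,1). |black|=7
Step 18: on BLACK (2,1): turn L to S, flip to white, move to (3,1). |black|=6
Step 19: on WHITE (3,1): turn R to W, flip to black, move to (3,0). |black|=7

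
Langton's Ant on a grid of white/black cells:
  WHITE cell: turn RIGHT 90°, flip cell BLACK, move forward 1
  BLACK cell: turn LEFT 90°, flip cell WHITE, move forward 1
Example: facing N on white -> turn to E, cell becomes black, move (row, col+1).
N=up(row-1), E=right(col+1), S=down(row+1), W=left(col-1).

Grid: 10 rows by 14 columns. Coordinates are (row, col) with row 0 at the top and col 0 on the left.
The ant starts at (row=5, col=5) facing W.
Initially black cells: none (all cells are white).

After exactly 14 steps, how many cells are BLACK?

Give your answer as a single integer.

Step 1: on WHITE (5,5): turn R to N, flip to black, move to (4,5). |black|=1
Step 2: on WHITE (4,5): turn R to E, flip to black, move to (4,6). |black|=2
Step 3: on WHITE (4,6): turn R to S, flip to black, move to (5,6). |black|=3
Step 4: on WHITE (5,6): turn R to W, flip to black, move to (5,5). |black|=4
Step 5: on BLACK (5,5): turn L to S, flip to white, move to (6,5). |black|=3
Step 6: on WHITE (6,5): turn R to W, flip to black, move to (6,4). |black|=4
Step 7: on WHITE (6,4): turn R to N, flip to black, move to (5,4). |black|=5
Step 8: on WHITE (5,4): turn R to E, flip to black, move to (5,5). |black|=6
Step 9: on WHITE (5,5): turn R to S, flip to black, move to (6,5). |black|=7
Step 10: on BLACK (6,5): turn L to E, flip to white, move to (6,6). |black|=6
Step 11: on WHITE (6,6): turn R to S, flip to black, move to (7,6). |black|=7
Step 12: on WHITE (7,6): turn R to W, flip to black, move to (7,5). |black|=8
Step 13: on WHITE (7,5): turn R to N, flip to black, move to (6,5). |black|=9
Step 14: on WHITE (6,5): turn R to E, flip to black, move to (6,6). |black|=10

Answer: 10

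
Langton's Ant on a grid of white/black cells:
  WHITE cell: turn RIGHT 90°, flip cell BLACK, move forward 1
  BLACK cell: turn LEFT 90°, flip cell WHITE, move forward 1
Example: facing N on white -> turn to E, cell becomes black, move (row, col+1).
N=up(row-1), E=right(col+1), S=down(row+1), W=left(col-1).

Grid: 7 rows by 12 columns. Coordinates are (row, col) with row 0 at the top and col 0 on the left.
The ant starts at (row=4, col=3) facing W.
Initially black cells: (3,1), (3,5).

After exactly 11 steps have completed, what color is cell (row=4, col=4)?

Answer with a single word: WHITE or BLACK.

Answer: BLACK

Derivation:
Step 1: on WHITE (4,3): turn R to N, flip to black, move to (3,3). |black|=3
Step 2: on WHITE (3,3): turn R to E, flip to black, move to (3,4). |black|=4
Step 3: on WHITE (3,4): turn R to S, flip to black, move to (4,4). |black|=5
Step 4: on WHITE (4,4): turn R to W, flip to black, move to (4,3). |black|=6
Step 5: on BLACK (4,3): turn L to S, flip to white, move to (5,3). |black|=5
Step 6: on WHITE (5,3): turn R to W, flip to black, move to (5,2). |black|=6
Step 7: on WHITE (5,2): turn R to N, flip to black, move to (4,2). |black|=7
Step 8: on WHITE (4,2): turn R to E, flip to black, move to (4,3). |black|=8
Step 9: on WHITE (4,3): turn R to S, flip to black, move to (5,3). |black|=9
Step 10: on BLACK (5,3): turn L to E, flip to white, move to (5,4). |black|=8
Step 11: on WHITE (5,4): turn R to S, flip to black, move to (6,4). |black|=9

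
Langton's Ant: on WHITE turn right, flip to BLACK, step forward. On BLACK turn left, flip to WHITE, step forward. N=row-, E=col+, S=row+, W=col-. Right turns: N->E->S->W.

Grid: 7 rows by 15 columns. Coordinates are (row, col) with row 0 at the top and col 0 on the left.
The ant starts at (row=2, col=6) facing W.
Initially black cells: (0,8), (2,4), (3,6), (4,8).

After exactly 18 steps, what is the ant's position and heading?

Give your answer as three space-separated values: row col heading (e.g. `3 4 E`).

Step 1: on WHITE (2,6): turn R to N, flip to black, move to (1,6). |black|=5
Step 2: on WHITE (1,6): turn R to E, flip to black, move to (1,7). |black|=6
Step 3: on WHITE (1,7): turn R to S, flip to black, move to (2,7). |black|=7
Step 4: on WHITE (2,7): turn R to W, flip to black, move to (2,6). |black|=8
Step 5: on BLACK (2,6): turn L to S, flip to white, move to (3,6). |black|=7
Step 6: on BLACK (3,6): turn L to E, flip to white, move to (3,7). |black|=6
Step 7: on WHITE (3,7): turn R to S, flip to black, move to (4,7). |black|=7
Step 8: on WHITE (4,7): turn R to W, flip to black, move to (4,6). |black|=8
Step 9: on WHITE (4,6): turn R to N, flip to black, move to (3,6). |black|=9
Step 10: on WHITE (3,6): turn R to E, flip to black, move to (3,7). |black|=10
Step 11: on BLACK (3,7): turn L to N, flip to white, move to (2,7). |black|=9
Step 12: on BLACK (2,7): turn L to W, flip to white, move to (2,6). |black|=8
Step 13: on WHITE (2,6): turn R to N, flip to black, move to (1,6). |black|=9
Step 14: on BLACK (1,6): turn L to W, flip to white, move to (1,5). |black|=8
Step 15: on WHITE (1,5): turn R to N, flip to black, move to (0,5). |black|=9
Step 16: on WHITE (0,5): turn R to E, flip to black, move to (0,6). |black|=10
Step 17: on WHITE (0,6): turn R to S, flip to black, move to (1,6). |black|=11
Step 18: on WHITE (1,6): turn R to W, flip to black, move to (1,5). |black|=12

Answer: 1 5 W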